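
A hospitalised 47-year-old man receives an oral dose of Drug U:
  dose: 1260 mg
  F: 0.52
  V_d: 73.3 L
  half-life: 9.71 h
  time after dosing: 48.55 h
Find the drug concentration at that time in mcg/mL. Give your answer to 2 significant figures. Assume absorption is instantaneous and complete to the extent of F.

Amount reaching circulation = F × Dose = 0.52 × 1260 = 655.2 mg
C₀ = F·Dose / Vd = 655.2 / 73.3 = 8.939 mg/L
k = ln2 / t½ = 0.693147 / 9.71 = 0.07138 h⁻¹
t / t½ = 48.55 / 9.71 = 5 half-lives
C = C₀ × (1/2)^5 = 8.939 × 0.03125 = 0.2793 mg/L
(0.2793 mg/L = 0.2793 mcg/mL)

0.28 mcg/mL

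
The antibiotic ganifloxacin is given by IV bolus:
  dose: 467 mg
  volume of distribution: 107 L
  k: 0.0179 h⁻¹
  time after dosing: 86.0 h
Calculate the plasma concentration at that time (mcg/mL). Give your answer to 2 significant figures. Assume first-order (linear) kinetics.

C₀ = Dose / Vd = 467.0 / 107 = 4.364 mg/L
C = C₀ · e^(−k·t) = 4.364 × e^(−0.01790 × 86.0)
  = 4.364 × 0.2145 = 0.9361 mg/L
(0.9361 mg/L = 0.9361 mcg/mL)

0.94 mcg/mL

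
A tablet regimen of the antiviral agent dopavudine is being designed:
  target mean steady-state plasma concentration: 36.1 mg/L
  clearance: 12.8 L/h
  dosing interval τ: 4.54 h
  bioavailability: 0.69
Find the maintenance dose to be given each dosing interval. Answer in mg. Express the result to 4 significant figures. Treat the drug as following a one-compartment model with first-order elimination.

At steady state, F × (Dose/τ) = Css × CL.
Dose = Css × CL × τ / F = 36.1 × 12.80 × 4.54 / 0.69 = 3040 mg

3040 mg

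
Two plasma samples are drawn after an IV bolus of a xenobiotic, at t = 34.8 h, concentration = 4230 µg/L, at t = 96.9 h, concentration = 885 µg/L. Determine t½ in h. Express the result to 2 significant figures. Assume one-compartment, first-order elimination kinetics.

k = ln(C₁/C₂) / (t₂ − t₁) = ln(4230/885) / (96.9 − 34.8)
  = 1.564 / 62.10 = 0.02519 h⁻¹
t½ = ln2 / k = 0.693147 / 0.02519 = 27.52 h

28 h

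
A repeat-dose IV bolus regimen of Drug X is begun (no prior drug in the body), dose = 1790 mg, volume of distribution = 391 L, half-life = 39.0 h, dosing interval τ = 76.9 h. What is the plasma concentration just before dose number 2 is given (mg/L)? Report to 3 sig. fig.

C₀ per dose = Dose / Vd = 1790 / 391 = 4.578 mg/L
k = ln2 / t½ = 0.693147 / 39.0 = 0.01777 h⁻¹
Fraction remaining after one interval: r = e^(−kτ) = e^(−0.01777 × 76.9) = 0.2550
Before dose 2, 1 dose has been given (aged 1τ).
C_trough = C₀ × r = 4.578 × 0.2550 = 1.167 mg/L

1.17 mg/L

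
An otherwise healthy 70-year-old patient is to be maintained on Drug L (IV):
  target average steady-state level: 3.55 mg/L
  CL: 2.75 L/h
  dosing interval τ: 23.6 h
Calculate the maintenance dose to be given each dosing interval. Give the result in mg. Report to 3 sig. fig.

At steady state, Dose/τ = Css × CL.
Dose = Css × CL × τ = 3.55 × 2.750 × 23.6 = 230.4 mg

230 mg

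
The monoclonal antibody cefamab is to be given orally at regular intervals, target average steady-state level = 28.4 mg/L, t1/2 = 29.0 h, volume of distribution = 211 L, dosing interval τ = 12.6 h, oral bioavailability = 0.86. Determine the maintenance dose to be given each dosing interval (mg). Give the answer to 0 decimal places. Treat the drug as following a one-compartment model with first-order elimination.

k = ln2 / t½ = 0.693147 / 29.0 = 0.02390 h⁻¹
CL = k × Vd = 0.02390 × 211 = 5.043 L/h
At steady state, F × (Dose/τ) = Css × CL.
Dose = Css × CL × τ / F = 28.4 × 5.043 × 12.6 / 0.86 = 2098 mg

2098 mg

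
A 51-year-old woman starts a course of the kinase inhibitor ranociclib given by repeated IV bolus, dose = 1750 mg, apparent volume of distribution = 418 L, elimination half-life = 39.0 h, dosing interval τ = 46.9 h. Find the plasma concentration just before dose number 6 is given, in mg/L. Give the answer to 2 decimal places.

3.17 mg/L

C₀ per dose = Dose / Vd = 1750 / 418 = 4.187 mg/L
k = ln2 / t½ = 0.693147 / 39.0 = 0.01777 h⁻¹
Fraction remaining after one interval: r = e^(−kτ) = e^(−0.01777 × 46.9) = 0.4346
Before dose 6, 5 doses have been given (aged 1τ, 2τ, 3τ, 4τ, 5τ).
C_trough = C₀ × (r + r² + … + r^5) = C₀ × r(1−r^5)/(1−r)
        = 4.187 × 0.4346 × (1 − 0.01550) / (1 − 0.4346) = 3.168 mg/L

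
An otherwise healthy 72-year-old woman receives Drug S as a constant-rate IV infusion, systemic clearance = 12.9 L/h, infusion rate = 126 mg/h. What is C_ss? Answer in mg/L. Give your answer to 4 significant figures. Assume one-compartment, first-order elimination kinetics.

At steady state Css = R₀ / CL = 126 / 12.90 = 9.767 mg/L

9.767 mg/L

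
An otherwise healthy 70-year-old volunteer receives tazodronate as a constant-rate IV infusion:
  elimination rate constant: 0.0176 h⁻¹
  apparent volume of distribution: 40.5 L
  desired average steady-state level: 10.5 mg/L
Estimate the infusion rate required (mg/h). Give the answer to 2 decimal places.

7.48 mg/h

CL = k × Vd = 0.01760 × 40.5 = 0.7128 L/h
At steady state, infusion rate R₀ = Css × CL = 10.5 × 0.7128 = 7.484 mg/h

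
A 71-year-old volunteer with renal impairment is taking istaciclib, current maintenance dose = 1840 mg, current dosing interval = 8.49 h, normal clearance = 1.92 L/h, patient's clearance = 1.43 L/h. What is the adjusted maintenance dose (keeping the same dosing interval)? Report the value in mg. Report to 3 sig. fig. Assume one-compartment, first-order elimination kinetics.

To keep the same average steady-state level, dosing rate must scale with clearance.
CL ratio = 1.43 / 1.92 = 0.7448
New dose (same interval) = 1840 × 0.7448 = 1370 mg

1370 mg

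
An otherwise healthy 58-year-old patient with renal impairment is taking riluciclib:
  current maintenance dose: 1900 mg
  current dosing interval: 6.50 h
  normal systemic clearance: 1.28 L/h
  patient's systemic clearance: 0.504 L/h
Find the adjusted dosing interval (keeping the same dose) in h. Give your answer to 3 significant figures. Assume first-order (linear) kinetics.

To keep the same average steady-state level, dosing rate must scale with clearance.
CL ratio = 0.504 / 1.28 = 0.3938
New interval (same dose) = 6.50 / 0.3938 = 16.51 h

16.5 h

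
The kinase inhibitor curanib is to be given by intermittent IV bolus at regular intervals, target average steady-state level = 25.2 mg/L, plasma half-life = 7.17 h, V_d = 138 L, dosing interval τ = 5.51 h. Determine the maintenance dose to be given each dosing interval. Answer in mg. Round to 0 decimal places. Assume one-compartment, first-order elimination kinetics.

1852 mg

k = ln2 / t½ = 0.693147 / 7.17 = 0.09667 h⁻¹
CL = k × Vd = 0.09667 × 138 = 13.34 L/h
At steady state, Dose/τ = Css × CL.
Dose = Css × CL × τ = 25.2 × 13.34 × 5.51 = 1852 mg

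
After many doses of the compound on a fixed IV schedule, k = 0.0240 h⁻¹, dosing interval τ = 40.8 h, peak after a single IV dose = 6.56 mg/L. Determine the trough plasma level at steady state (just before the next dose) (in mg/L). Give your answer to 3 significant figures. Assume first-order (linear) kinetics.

3.95 mg/L

e^(−kτ) = e^(−0.02400 × 40.8) = 0.3756
Accumulation ratio R = 1 / (1 − e^(−kτ)) = 1 / (1 − 0.3756) = 1.602
Steady-state trough = C₀ × R × e^(−kτ) = 6.56 × 1.602 × 0.3756 = 3.947 mg/L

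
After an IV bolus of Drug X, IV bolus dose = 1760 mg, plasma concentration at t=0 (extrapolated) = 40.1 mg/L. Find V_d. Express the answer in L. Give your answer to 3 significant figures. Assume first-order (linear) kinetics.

Vd = Dose / C₀ = 1760 / 40.1 = 43.89 L

43.9 L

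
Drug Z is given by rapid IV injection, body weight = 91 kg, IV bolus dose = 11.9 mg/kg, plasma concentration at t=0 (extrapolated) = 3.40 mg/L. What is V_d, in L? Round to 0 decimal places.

Dose = 11.9 × 91 = 1083 mg
Vd = Dose / C₀ = 1083 / 3.40 = 318.5 L

319 L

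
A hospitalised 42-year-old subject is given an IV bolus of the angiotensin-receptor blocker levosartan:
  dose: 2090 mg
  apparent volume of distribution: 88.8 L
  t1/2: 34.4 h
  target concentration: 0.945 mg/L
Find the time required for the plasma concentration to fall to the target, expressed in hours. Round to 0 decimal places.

C₀ = Dose / Vd = 2090 / 88.8 = 23.54 mg/L
k = ln2 / t½ = 0.693147 / 34.4 = 0.02015 h⁻¹
t = ln(C₀ / C) / k = ln(23.54 / 0.945) / 0.02015
  = ln(24.91) / 0.02015 = 3.215 / 0.02015 = 159.6 h

160 h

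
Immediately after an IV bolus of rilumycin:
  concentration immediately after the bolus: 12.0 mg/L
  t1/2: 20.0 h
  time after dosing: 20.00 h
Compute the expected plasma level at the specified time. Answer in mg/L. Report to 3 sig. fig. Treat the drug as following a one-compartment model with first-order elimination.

6.00 mg/L

k = ln2 / t½ = 0.693147 / 20.0 = 0.03466 h⁻¹
t / t½ = 20.00 / 20.0 = 1 half-lives
C = C₀ × (1/2)^1 = 12.00 × 0.5000 = 6.000 mg/L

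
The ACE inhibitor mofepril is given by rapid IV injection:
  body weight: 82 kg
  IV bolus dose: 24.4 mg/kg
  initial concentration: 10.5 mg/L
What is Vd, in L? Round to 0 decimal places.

Dose = 24.4 × 82 = 2001 mg
Vd = Dose / C₀ = 2001 / 10.5 = 190.6 L

191 L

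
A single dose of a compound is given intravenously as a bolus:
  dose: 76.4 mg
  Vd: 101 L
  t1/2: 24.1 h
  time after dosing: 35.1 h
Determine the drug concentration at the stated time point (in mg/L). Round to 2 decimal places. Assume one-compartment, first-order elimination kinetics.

0.28 mg/L

C₀ = Dose / Vd = 76.40 / 101 = 0.7564 mg/L
k = ln2 / t½ = 0.693147 / 24.1 = 0.02876 h⁻¹
C = C₀ · e^(−k·t) = 0.7564 × e^(−0.02876 × 35.1)
  = 0.7564 × 0.3644 = 0.2756 mg/L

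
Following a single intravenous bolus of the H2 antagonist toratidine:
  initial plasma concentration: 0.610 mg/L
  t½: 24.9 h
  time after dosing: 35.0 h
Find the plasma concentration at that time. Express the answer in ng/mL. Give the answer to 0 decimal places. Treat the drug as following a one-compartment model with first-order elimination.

k = ln2 / t½ = 0.693147 / 24.9 = 0.02784 h⁻¹
C = C₀ · e^(−k·t) = 0.6100 × e^(−0.02784 × 35.0)
  = 0.6100 × 0.3774 = 0.2302 mg/L
Convert: 0.2302 mg/L × 1000 = 230.2 ng/mL

230 ng/mL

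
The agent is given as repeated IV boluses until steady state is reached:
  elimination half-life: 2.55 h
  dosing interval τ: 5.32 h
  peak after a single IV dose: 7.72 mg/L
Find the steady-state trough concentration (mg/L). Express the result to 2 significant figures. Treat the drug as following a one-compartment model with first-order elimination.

k = ln2 / t½ = 0.693147 / 2.55 = 0.2718 h⁻¹
e^(−kτ) = e^(−0.2718 × 5.32) = 0.2355
Accumulation ratio R = 1 / (1 − e^(−kτ)) = 1 / (1 − 0.2355) = 1.308
Steady-state trough = C₀ × R × e^(−kτ) = 7.72 × 1.308 × 0.2355 = 2.378 mg/L

2.4 mg/L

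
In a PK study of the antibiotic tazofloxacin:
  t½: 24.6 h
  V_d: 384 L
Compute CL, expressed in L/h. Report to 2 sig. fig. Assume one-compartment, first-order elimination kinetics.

11 L/h

k = ln2 / t½ = 0.693147 / 24.6 = 0.02818 h⁻¹
CL = k × Vd = 0.02818 × 384 = 10.82 L/h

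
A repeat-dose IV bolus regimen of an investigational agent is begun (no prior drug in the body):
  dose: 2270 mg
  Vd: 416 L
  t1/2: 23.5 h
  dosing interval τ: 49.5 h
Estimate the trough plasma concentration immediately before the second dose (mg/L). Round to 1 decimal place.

C₀ per dose = Dose / Vd = 2270 / 416 = 5.457 mg/L
k = ln2 / t½ = 0.693147 / 23.5 = 0.02950 h⁻¹
Fraction remaining after one interval: r = e^(−kτ) = e^(−0.02950 × 49.5) = 0.2322
Before dose 2, 1 dose has been given (aged 1τ).
C_trough = C₀ × r = 5.457 × 0.2322 = 1.267 mg/L

1.3 mg/L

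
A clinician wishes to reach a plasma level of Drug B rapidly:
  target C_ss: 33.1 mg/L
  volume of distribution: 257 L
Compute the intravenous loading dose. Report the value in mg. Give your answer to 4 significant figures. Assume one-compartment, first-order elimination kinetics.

8507 mg

LD = Css × Vd = 33.1 × 257 = 8507 mg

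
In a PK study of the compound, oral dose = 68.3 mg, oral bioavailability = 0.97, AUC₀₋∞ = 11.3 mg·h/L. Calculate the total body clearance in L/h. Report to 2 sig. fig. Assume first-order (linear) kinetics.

CL = F·Dose / AUC = 0.97 × 68.3 / 11.3 = 5.863 L/h

5.9 L/h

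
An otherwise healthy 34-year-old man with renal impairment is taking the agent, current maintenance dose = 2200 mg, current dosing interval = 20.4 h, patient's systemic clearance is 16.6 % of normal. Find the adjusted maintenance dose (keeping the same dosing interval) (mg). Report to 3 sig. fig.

To keep the same average steady-state level, dosing rate must scale with clearance.
CL ratio = 16.6 / 100 = 0.1660
New dose (same interval) = 2200 × 0.1660 = 365.2 mg

365 mg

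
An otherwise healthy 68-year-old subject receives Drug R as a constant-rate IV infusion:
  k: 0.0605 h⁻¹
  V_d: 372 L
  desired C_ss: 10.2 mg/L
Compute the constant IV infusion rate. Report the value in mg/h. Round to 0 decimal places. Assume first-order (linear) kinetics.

230 mg/h

CL = k × Vd = 0.06050 × 372 = 22.51 L/h
At steady state, infusion rate R₀ = Css × CL = 10.2 × 22.51 = 229.6 mg/h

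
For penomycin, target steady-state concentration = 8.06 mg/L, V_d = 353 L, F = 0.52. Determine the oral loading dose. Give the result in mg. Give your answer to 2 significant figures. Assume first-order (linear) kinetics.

5500 mg

LD = Css × Vd / F = 8.06 × 353 / 0.52 = 5472 mg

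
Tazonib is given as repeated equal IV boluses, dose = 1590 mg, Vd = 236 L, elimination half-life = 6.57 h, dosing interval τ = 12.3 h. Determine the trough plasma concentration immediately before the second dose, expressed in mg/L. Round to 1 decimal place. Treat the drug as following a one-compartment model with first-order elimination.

1.8 mg/L

C₀ per dose = Dose / Vd = 1590 / 236 = 6.737 mg/L
k = ln2 / t½ = 0.693147 / 6.57 = 0.1055 h⁻¹
Fraction remaining after one interval: r = e^(−kτ) = e^(−0.1055 × 12.3) = 0.2732
Before dose 2, 1 dose has been given (aged 1τ).
C_trough = C₀ × r = 6.737 × 0.2732 = 1.841 mg/L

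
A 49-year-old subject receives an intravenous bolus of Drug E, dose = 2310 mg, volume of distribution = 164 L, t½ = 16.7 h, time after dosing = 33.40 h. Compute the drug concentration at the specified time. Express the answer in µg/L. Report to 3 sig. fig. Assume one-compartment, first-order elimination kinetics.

3520 µg/L

C₀ = Dose / Vd = 2310 / 164 = 14.09 mg/L
k = ln2 / t½ = 0.693147 / 16.7 = 0.04151 h⁻¹
t / t½ = 33.40 / 16.7 = 2 half-lives
C = C₀ × (1/2)^2 = 14.09 × 0.2500 = 3.523 mg/L
Convert: 3.523 mg/L × 1000 = 3523 µg/L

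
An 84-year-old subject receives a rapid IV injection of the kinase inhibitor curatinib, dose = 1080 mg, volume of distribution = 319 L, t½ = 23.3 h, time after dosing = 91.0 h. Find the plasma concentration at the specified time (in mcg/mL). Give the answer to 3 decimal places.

0.226 mcg/mL

C₀ = Dose / Vd = 1080 / 319 = 3.386 mg/L
k = ln2 / t½ = 0.693147 / 23.3 = 0.02975 h⁻¹
C = C₀ · e^(−k·t) = 3.386 × e^(−0.02975 × 91.0)
  = 3.386 × 0.06672 = 0.2259 mg/L
(0.2259 mg/L = 0.2259 mcg/mL)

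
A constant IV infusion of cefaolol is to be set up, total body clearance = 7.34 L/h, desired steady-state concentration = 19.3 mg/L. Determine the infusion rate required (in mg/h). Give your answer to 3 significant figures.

At steady state, infusion rate R₀ = Css × CL = 19.3 × 7.340 = 141.7 mg/h

142 mg/h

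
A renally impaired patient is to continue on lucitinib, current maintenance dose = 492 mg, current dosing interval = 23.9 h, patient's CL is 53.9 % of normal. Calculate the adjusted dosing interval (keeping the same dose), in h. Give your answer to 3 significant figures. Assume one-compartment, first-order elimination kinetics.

44.3 h

To keep the same average steady-state level, dosing rate must scale with clearance.
CL ratio = 53.9 / 100 = 0.5390
New interval (same dose) = 23.9 / 0.5390 = 44.34 h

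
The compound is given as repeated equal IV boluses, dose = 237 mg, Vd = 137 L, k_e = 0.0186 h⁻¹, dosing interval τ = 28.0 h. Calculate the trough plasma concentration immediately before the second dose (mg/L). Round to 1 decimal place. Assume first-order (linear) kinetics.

C₀ per dose = Dose / Vd = 237 / 137 = 1.730 mg/L
Fraction remaining after one interval: r = e^(−kτ) = e^(−0.01860 × 28.0) = 0.5940
Before dose 2, 1 dose has been given (aged 1τ).
C_trough = C₀ × r = 1.730 × 0.5940 = 1.028 mg/L

1.0 mg/L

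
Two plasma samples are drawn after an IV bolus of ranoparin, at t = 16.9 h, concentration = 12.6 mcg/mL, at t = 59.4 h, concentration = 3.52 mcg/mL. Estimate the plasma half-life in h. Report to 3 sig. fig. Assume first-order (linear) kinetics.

23.1 h

k = ln(C₁/C₂) / (t₂ − t₁) = ln(12.6/3.52) / (59.4 − 16.9)
  = 1.275 / 42.50 = 0.03000 h⁻¹
t½ = ln2 / k = 0.693147 / 0.03000 = 23.10 h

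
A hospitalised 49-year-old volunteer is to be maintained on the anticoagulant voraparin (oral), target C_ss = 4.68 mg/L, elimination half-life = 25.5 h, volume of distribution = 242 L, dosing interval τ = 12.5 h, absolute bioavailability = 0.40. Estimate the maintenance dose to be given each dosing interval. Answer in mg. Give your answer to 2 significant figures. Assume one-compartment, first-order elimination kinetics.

960 mg

k = ln2 / t½ = 0.693147 / 25.5 = 0.02718 h⁻¹
CL = k × Vd = 0.02718 × 242 = 6.578 L/h
At steady state, F × (Dose/τ) = Css × CL.
Dose = Css × CL × τ / F = 4.68 × 6.578 × 12.5 / 0.40 = 962.0 mg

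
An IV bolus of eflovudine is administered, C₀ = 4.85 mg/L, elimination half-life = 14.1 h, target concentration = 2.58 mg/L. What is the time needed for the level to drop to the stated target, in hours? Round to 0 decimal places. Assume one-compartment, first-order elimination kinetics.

13 h

k = ln2 / t½ = 0.693147 / 14.1 = 0.04916 h⁻¹
t = ln(C₀ / C) / k = ln(4.850 / 2.58) / 0.04916
  = ln(1.880) / 0.04916 = 0.6313 / 0.04916 = 12.84 h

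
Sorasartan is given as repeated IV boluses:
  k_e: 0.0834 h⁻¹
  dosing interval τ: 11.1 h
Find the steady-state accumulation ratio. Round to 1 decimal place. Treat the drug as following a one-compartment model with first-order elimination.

e^(−kτ) = e^(−0.08340 × 11.1) = 0.3962
Accumulation ratio R = 1 / (1 − e^(−kτ)) = 1 / (1 − 0.3962) = 1.656

1.7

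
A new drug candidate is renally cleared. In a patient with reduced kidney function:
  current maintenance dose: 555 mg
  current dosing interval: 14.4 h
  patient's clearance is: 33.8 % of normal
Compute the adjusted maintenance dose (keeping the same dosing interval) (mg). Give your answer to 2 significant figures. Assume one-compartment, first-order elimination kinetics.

To keep the same average steady-state level, dosing rate must scale with clearance.
CL ratio = 33.8 / 100 = 0.3380
New dose (same interval) = 555 × 0.3380 = 187.6 mg

190 mg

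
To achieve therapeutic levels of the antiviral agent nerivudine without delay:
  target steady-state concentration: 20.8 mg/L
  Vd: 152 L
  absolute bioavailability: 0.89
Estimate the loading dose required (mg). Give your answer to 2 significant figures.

LD = Css × Vd / F = 20.8 × 152 / 0.89 = 3552 mg

3600 mg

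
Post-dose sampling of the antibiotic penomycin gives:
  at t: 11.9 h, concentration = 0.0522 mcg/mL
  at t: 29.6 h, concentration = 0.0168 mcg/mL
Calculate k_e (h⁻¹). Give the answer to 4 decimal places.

k = ln(C₁/C₂) / (t₂ − t₁) = ln(0.0522/0.0168) / (29.6 − 11.9)
  = 1.134 / 17.70 = 0.06407 h⁻¹

0.0641 h⁻¹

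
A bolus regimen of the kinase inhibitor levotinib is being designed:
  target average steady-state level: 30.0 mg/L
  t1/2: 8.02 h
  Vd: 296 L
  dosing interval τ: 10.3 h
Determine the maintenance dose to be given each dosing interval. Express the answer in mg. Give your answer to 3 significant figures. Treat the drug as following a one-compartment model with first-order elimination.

k = ln2 / t½ = 0.693147 / 8.02 = 0.08643 h⁻¹
CL = k × Vd = 0.08643 × 296 = 25.58 L/h
At steady state, Dose/τ = Css × CL.
Dose = Css × CL × τ = 30.0 × 25.58 × 10.3 = 7904 mg

7900 mg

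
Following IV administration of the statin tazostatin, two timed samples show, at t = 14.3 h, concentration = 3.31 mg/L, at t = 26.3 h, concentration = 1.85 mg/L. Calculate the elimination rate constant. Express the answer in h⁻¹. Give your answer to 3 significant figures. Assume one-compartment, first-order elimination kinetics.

0.0485 h⁻¹

k = ln(C₁/C₂) / (t₂ − t₁) = ln(3.31/1.85) / (26.3 − 14.3)
  = 0.5818 / 12.00 = 0.04848 h⁻¹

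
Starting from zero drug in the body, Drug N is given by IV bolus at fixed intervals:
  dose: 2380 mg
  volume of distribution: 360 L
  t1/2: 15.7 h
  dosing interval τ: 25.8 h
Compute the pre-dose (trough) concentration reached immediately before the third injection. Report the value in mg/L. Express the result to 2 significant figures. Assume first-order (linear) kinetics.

C₀ per dose = Dose / Vd = 2380 / 360 = 6.611 mg/L
k = ln2 / t½ = 0.693147 / 15.7 = 0.04415 h⁻¹
Fraction remaining after one interval: r = e^(−kτ) = e^(−0.04415 × 25.8) = 0.3201
Before dose 3, 2 doses have been given (aged 1τ, 2τ).
C_trough = C₀ × (r + r²) = 6.611 × (0.3201 + 0.1025) = 2.794 mg/L

2.8 mg/L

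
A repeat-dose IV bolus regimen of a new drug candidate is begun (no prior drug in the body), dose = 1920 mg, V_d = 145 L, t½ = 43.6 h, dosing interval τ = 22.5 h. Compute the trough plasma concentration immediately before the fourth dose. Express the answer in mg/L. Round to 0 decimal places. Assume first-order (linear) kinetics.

20 mg/L

C₀ per dose = Dose / Vd = 1920 / 145 = 13.24 mg/L
k = ln2 / t½ = 0.693147 / 43.6 = 0.01590 h⁻¹
Fraction remaining after one interval: r = e^(−kτ) = e^(−0.01590 × 22.5) = 0.6992
Before dose 4, 3 doses have been given (aged 1τ, 2τ, 3τ).
C_trough = C₀ × (r + r² + … + r^3) = C₀ × r(1−r^3)/(1−r)
        = 13.24 × 0.6992 × (1 − 0.3418) / (1 − 0.6992) = 20.26 mg/L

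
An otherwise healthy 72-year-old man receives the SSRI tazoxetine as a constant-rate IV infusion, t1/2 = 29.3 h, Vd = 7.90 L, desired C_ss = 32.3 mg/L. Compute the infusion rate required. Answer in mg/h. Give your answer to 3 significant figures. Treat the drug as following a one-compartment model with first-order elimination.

k = ln2 / t½ = 0.693147 / 29.3 = 0.02366 h⁻¹
CL = k × Vd = 0.02366 × 7.90 = 0.1869 L/h
At steady state, infusion rate R₀ = Css × CL = 32.3 × 0.1869 = 6.037 mg/h

6.04 mg/h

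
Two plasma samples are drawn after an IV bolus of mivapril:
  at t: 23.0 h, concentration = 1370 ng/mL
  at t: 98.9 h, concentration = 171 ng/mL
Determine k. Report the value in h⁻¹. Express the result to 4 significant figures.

k = ln(C₁/C₂) / (t₂ − t₁) = ln(1370/171) / (98.9 − 23.0)
  = 2.081 / 75.90 = 0.02742 h⁻¹

0.02742 h⁻¹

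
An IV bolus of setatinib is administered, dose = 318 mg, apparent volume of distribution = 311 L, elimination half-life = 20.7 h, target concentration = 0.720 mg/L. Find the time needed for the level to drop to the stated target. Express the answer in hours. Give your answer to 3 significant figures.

C₀ = Dose / Vd = 318.0 / 311 = 1.023 mg/L
k = ln2 / t½ = 0.693147 / 20.7 = 0.03349 h⁻¹
t = ln(C₀ / C) / k = ln(1.023 / 0.720) / 0.03349
  = ln(1.421) / 0.03349 = 0.3514 / 0.03349 = 10.49 h

10.5 h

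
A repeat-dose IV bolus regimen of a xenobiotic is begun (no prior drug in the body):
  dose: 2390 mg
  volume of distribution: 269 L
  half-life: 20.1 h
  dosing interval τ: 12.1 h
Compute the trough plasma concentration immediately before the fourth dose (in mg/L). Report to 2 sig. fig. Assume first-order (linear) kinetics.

C₀ per dose = Dose / Vd = 2390 / 269 = 8.885 mg/L
k = ln2 / t½ = 0.693147 / 20.1 = 0.03448 h⁻¹
Fraction remaining after one interval: r = e^(−kτ) = e^(−0.03448 × 12.1) = 0.6589
Before dose 4, 3 doses have been given (aged 1τ, 2τ, 3τ).
C_trough = C₀ × (r + r² + … + r^3) = C₀ × r(1−r^3)/(1−r)
        = 8.885 × 0.6589 × (1 − 0.2861) / (1 − 0.6589) = 12.25 mg/L

12 mg/L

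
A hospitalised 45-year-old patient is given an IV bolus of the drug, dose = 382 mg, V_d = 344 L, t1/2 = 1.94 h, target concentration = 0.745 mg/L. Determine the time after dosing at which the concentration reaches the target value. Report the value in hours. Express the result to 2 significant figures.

1.1 h

C₀ = Dose / Vd = 382.0 / 344 = 1.110 mg/L
k = ln2 / t½ = 0.693147 / 1.94 = 0.3573 h⁻¹
t = ln(C₀ / C) / k = ln(1.110 / 0.745) / 0.3573
  = ln(1.490) / 0.3573 = 0.3988 / 0.3573 = 1.116 h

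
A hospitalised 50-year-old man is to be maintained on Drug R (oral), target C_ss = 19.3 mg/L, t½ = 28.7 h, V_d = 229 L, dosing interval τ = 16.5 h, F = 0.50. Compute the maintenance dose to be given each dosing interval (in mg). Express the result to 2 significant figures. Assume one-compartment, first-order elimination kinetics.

k = ln2 / t½ = 0.693147 / 28.7 = 0.02415 h⁻¹
CL = k × Vd = 0.02415 × 229 = 5.530 L/h
At steady state, F × (Dose/τ) = Css × CL.
Dose = Css × CL × τ / F = 19.3 × 5.530 × 16.5 / 0.50 = 3522 mg

3500 mg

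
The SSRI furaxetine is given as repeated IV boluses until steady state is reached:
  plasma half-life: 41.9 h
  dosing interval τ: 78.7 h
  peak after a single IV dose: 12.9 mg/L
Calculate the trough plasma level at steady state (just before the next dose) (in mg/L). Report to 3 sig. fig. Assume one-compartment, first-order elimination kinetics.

k = ln2 / t½ = 0.693147 / 41.9 = 0.01654 h⁻¹
e^(−kτ) = e^(−0.01654 × 78.7) = 0.2721
Accumulation ratio R = 1 / (1 − e^(−kτ)) = 1 / (1 − 0.2721) = 1.374
Steady-state trough = C₀ × R × e^(−kτ) = 12.9 × 1.374 × 0.2721 = 4.823 mg/L

4.82 mg/L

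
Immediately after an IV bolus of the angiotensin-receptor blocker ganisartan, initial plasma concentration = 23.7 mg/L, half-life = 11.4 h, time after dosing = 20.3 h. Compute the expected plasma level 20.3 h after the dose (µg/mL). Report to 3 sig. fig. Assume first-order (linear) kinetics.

6.90 µg/mL

k = ln2 / t½ = 0.693147 / 11.4 = 0.06080 h⁻¹
C = C₀ · e^(−k·t) = 23.70 × e^(−0.06080 × 20.3)
  = 23.70 × 0.2911 = 6.899 mg/L
(6.899 mg/L = 6.899 µg/mL)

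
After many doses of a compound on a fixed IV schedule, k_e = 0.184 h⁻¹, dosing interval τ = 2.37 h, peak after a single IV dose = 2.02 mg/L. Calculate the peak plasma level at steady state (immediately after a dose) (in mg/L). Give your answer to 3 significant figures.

e^(−kτ) = e^(−0.1840 × 2.37) = 0.6466
Accumulation ratio R = 1 / (1 − e^(−kτ)) = 1 / (1 − 0.6466) = 2.830
Steady-state peak = C₀ × R = 2.02 × 2.830 = 5.717 mg/L

5.72 mg/L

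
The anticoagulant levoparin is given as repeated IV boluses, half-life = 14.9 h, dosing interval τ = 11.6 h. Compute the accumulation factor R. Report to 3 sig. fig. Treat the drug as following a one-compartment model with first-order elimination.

2.40

k = ln2 / t½ = 0.693147 / 14.9 = 0.04652 h⁻¹
e^(−kτ) = e^(−0.04652 × 11.6) = 0.5830
Accumulation ratio R = 1 / (1 − e^(−kτ)) = 1 / (1 − 0.5830) = 2.398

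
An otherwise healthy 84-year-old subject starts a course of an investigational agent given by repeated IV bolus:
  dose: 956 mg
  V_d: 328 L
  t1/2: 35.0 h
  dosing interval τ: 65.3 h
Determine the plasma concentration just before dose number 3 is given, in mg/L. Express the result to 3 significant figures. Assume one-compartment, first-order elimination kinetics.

1.02 mg/L

C₀ per dose = Dose / Vd = 956 / 328 = 2.915 mg/L
k = ln2 / t½ = 0.693147 / 35.0 = 0.01980 h⁻¹
Fraction remaining after one interval: r = e^(−kτ) = e^(−0.01980 × 65.3) = 0.2745
Before dose 3, 2 doses have been given (aged 1τ, 2τ).
C_trough = C₀ × (r + r²) = 2.915 × (0.2745 + 0.07535) = 1.020 mg/L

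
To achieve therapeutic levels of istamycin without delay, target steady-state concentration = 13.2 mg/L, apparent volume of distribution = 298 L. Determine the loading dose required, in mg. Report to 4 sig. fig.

3934 mg

LD = Css × Vd = 13.2 × 298 = 3934 mg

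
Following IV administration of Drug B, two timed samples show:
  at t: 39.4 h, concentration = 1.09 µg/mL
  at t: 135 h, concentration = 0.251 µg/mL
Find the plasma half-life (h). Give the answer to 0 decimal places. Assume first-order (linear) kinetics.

k = ln(C₁/C₂) / (t₂ − t₁) = ln(1.09/0.251) / (135 − 39.4)
  = 1.468 / 95.60 = 0.01536 h⁻¹
t½ = ln2 / k = 0.693147 / 0.01536 = 45.13 h

45 h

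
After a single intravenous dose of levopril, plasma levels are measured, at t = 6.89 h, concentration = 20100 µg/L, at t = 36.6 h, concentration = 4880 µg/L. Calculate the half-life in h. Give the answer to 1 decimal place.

14.5 h

k = ln(C₁/C₂) / (t₂ − t₁) = ln(20100/4880) / (36.6 − 6.89)
  = 1.416 / 29.71 = 0.04766 h⁻¹
t½ = ln2 / k = 0.693147 / 0.04766 = 14.54 h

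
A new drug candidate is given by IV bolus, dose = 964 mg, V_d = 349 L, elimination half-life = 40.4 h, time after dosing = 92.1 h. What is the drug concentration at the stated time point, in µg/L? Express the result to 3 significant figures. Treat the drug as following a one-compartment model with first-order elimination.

569 µg/L

C₀ = Dose / Vd = 964.0 / 349 = 2.762 mg/L
k = ln2 / t½ = 0.693147 / 40.4 = 0.01716 h⁻¹
C = C₀ · e^(−k·t) = 2.762 × e^(−0.01716 × 92.1)
  = 2.762 × 0.2059 = 0.5687 mg/L
Convert: 0.5687 mg/L × 1000 = 568.7 µg/L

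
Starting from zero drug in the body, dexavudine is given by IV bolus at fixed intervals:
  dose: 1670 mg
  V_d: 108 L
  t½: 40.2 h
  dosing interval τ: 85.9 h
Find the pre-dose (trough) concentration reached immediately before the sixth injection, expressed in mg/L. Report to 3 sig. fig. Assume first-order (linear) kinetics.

C₀ per dose = Dose / Vd = 1670 / 108 = 15.46 mg/L
k = ln2 / t½ = 0.693147 / 40.2 = 0.01724 h⁻¹
Fraction remaining after one interval: r = e^(−kτ) = e^(−0.01724 × 85.9) = 0.2274
Before dose 6, 5 doses have been given (aged 1τ, 2τ, 3τ, 4τ, 5τ).
C_trough = C₀ × (r + r² + … + r^5) = C₀ × r(1−r^5)/(1−r)
        = 15.46 × 0.2274 × (1 − 0.0006081) / (1 − 0.2274) = 4.548 mg/L

4.55 mg/L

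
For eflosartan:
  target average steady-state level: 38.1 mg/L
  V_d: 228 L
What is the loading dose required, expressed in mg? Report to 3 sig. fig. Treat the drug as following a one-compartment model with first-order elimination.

LD = Css × Vd = 38.1 × 228 = 8687 mg

8690 mg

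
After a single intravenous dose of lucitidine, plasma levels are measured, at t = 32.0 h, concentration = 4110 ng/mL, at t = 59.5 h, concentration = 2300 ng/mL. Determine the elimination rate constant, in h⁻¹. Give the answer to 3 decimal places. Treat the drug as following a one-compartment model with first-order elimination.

0.021 h⁻¹

k = ln(C₁/C₂) / (t₂ − t₁) = ln(4110/2300) / (59.5 − 32.0)
  = 0.5805 / 27.50 = 0.02111 h⁻¹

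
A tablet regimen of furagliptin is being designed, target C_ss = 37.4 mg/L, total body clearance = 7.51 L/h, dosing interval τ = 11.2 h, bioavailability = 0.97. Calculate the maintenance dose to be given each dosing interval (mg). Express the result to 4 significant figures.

At steady state, F × (Dose/τ) = Css × CL.
Dose = Css × CL × τ / F = 37.4 × 7.510 × 11.2 / 0.97 = 3243 mg

3243 mg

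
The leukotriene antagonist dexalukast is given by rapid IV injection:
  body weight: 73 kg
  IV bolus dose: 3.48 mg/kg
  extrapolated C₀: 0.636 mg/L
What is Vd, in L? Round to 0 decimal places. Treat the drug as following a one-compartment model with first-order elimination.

399 L

Dose = 3.48 × 73 = 254.0 mg
Vd = Dose / C₀ = 254.0 / 0.636 = 399.4 L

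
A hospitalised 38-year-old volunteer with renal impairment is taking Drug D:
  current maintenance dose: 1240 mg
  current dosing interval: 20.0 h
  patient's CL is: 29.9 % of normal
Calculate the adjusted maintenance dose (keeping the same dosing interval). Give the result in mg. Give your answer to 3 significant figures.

371 mg

To keep the same average steady-state level, dosing rate must scale with clearance.
CL ratio = 29.9 / 100 = 0.2990
New dose (same interval) = 1240 × 0.2990 = 370.8 mg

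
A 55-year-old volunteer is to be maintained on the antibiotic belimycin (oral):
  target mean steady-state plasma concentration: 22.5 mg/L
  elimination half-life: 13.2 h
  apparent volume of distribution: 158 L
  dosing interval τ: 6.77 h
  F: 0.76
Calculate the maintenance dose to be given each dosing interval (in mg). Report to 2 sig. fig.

1700 mg

k = ln2 / t½ = 0.693147 / 13.2 = 0.05251 h⁻¹
CL = k × Vd = 0.05251 × 158 = 8.297 L/h
At steady state, F × (Dose/τ) = Css × CL.
Dose = Css × CL × τ / F = 22.5 × 8.297 × 6.77 / 0.76 = 1663 mg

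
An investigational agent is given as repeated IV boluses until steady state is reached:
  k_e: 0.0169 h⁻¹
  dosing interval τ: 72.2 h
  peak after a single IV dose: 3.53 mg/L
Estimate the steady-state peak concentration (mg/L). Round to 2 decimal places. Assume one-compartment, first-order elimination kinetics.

e^(−kτ) = e^(−0.01690 × 72.2) = 0.2952
Accumulation ratio R = 1 / (1 − e^(−kτ)) = 1 / (1 − 0.2952) = 1.419
Steady-state peak = C₀ × R = 3.53 × 1.419 = 5.009 mg/L

5.01 mg/L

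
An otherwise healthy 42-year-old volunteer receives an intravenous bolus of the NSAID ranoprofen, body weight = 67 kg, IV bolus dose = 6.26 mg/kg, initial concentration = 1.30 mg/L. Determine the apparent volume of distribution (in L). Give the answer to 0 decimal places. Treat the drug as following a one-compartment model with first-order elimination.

323 L

Dose = 6.26 × 67 = 419.4 mg
Vd = Dose / C₀ = 419.4 / 1.30 = 322.6 L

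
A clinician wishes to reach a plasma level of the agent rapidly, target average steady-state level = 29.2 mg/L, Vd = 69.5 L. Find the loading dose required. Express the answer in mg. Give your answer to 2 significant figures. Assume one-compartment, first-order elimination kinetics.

2000 mg

LD = Css × Vd = 29.2 × 69.5 = 2029 mg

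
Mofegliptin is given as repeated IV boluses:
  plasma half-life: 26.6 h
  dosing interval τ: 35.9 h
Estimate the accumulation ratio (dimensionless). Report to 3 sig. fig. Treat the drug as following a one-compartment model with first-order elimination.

1.65

k = ln2 / t½ = 0.693147 / 26.6 = 0.02606 h⁻¹
e^(−kτ) = e^(−0.02606 × 35.9) = 0.3924
Accumulation ratio R = 1 / (1 − e^(−kτ)) = 1 / (1 − 0.3924) = 1.646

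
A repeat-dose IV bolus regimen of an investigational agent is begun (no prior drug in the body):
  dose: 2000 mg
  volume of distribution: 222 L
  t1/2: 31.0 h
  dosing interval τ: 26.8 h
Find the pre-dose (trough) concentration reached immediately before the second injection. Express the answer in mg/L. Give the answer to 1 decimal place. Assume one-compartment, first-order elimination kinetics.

4.9 mg/L

C₀ per dose = Dose / Vd = 2000 / 222 = 9.009 mg/L
k = ln2 / t½ = 0.693147 / 31.0 = 0.02236 h⁻¹
Fraction remaining after one interval: r = e^(−kτ) = e^(−0.02236 × 26.8) = 0.5492
Before dose 2, 1 dose has been given (aged 1τ).
C_trough = C₀ × r = 9.009 × 0.5492 = 4.948 mg/L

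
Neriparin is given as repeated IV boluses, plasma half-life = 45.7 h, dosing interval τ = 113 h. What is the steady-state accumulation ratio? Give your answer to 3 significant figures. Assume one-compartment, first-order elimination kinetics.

k = ln2 / t½ = 0.693147 / 45.7 = 0.01517 h⁻¹
e^(−kτ) = e^(−0.01517 × 113) = 0.1801
Accumulation ratio R = 1 / (1 − e^(−kτ)) = 1 / (1 − 0.1801) = 1.220

1.22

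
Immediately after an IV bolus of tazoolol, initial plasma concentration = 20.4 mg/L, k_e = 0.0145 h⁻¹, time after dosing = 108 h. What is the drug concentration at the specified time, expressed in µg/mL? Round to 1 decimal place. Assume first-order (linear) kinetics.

C = C₀ · e^(−k·t) = 20.40 × e^(−0.01450 × 108)
  = 20.40 × 0.2089 = 4.262 mg/L
(4.262 mg/L = 4.262 µg/mL)

4.3 µg/mL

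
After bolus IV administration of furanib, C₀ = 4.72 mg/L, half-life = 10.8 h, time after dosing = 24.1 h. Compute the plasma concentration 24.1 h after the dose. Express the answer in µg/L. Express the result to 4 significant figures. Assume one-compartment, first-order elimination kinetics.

k = ln2 / t½ = 0.693147 / 10.8 = 0.06418 h⁻¹
C = C₀ · e^(−k·t) = 4.720 × e^(−0.06418 × 24.1)
  = 4.720 × 0.2129 = 1.005 mg/L
Convert: 1.005 mg/L × 1000 = 1005 µg/L

1005 µg/L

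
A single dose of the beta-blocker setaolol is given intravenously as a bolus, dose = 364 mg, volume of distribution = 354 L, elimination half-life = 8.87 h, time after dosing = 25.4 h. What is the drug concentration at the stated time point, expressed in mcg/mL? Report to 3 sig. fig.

0.141 mcg/mL

C₀ = Dose / Vd = 364.0 / 354 = 1.028 mg/L
k = ln2 / t½ = 0.693147 / 8.87 = 0.07815 h⁻¹
C = C₀ · e^(−k·t) = 1.028 × e^(−0.07815 × 25.4)
  = 1.028 × 0.1374 = 0.1412 mg/L
(0.1412 mg/L = 0.1412 mcg/mL)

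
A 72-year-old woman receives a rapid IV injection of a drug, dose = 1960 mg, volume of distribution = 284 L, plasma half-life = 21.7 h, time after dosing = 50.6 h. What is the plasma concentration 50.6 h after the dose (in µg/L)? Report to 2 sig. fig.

1400 µg/L

C₀ = Dose / Vd = 1960 / 284 = 6.901 mg/L
k = ln2 / t½ = 0.693147 / 21.7 = 0.03194 h⁻¹
C = C₀ · e^(−k·t) = 6.901 × e^(−0.03194 × 50.6)
  = 6.901 × 0.1987 = 1.371 mg/L
Convert: 1.371 mg/L × 1000 = 1371 µg/L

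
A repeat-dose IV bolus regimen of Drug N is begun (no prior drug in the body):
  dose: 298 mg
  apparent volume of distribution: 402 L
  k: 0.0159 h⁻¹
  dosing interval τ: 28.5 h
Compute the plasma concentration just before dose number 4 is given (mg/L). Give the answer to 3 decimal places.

0.961 mg/L

C₀ per dose = Dose / Vd = 298 / 402 = 0.7413 mg/L
Fraction remaining after one interval: r = e^(−kτ) = e^(−0.01590 × 28.5) = 0.6356
Before dose 4, 3 doses have been given (aged 1τ, 2τ, 3τ).
C_trough = C₀ × (r + r² + … + r^3) = C₀ × r(1−r^3)/(1−r)
        = 0.7413 × 0.6356 × (1 − 0.2568) / (1 − 0.6356) = 0.9610 mg/L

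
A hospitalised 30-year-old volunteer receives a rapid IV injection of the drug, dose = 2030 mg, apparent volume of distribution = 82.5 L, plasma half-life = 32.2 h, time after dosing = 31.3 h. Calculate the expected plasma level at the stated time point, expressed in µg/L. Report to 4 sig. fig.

12540 µg/L

C₀ = Dose / Vd = 2030 / 82.5 = 24.61 mg/L
k = ln2 / t½ = 0.693147 / 32.2 = 0.02153 h⁻¹
C = C₀ · e^(−k·t) = 24.61 × e^(−0.02153 × 31.3)
  = 24.61 × 0.5097 = 12.54 mg/L
Convert: 12.54 mg/L × 1000 = 12540 µg/L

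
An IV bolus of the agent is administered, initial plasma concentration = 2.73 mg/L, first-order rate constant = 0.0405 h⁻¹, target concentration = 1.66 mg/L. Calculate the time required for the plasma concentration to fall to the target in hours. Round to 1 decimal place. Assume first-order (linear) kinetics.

12.3 h

t = ln(C₀ / C) / k = ln(2.730 / 1.66) / 0.04050
  = ln(1.645) / 0.04050 = 0.4977 / 0.04050 = 12.29 h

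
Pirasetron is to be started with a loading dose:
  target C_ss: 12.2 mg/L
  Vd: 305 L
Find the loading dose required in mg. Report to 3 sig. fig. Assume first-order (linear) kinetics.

3720 mg

LD = Css × Vd = 12.2 × 305 = 3721 mg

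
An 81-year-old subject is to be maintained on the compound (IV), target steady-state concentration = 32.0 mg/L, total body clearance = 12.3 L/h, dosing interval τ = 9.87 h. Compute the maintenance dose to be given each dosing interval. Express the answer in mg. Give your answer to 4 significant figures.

3885 mg

At steady state, Dose/τ = Css × CL.
Dose = Css × CL × τ = 32.0 × 12.30 × 9.87 = 3885 mg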